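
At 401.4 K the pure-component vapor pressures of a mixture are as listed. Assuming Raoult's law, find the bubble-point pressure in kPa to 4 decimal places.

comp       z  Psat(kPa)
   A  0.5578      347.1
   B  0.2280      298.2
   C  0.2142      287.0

Pbub = 323.0774 kPa

At the bubble point ψ → 0, so ΣzᵢKᵢ = 1 with Kᵢ = Pᵢˢᵃᵗ/P ⇒ P = ΣzᵢPᵢˢᵃᵗ.
P = 0.5578·347.1 + 0.2280·298.2 + 0.2142·287.0 = 323.0774 kPa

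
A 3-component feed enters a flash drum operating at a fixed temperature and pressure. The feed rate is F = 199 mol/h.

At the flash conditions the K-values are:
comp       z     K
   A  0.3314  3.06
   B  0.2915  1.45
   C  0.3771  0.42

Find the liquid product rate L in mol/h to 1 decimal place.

Iterate (Newton) starting at V/F = 0.62:
  V/F = 0.6200: g = 0.06082, g' = -0.6166 → V/F = 0.7186
  V/F = 0.7186: g = -0.00068, g' = -0.6353 → V/F = 0.7176
Converged at V/F = 0.7176.
Then V = V/F·F = 0.7176·199 = 142.8 mol/h and L = F − V = 56.2 mol/h.

L = 56.2 mol/h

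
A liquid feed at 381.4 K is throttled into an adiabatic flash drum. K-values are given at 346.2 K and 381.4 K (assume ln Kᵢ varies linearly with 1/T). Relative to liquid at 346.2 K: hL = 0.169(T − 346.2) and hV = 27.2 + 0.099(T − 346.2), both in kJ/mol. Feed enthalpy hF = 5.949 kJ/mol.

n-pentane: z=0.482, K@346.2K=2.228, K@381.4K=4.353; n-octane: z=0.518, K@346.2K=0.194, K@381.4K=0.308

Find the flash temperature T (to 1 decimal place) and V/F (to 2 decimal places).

Adiabatic flash: solve Rachford–Rice at each trial T, then check hF = ψ·hV(T) + (1−ψ)·hL(T).
  T = 346.2 K: K = (2.228, 0.194), RR gives ψ = 0.176, H_out = 4.792 kJ/mol
  T = 381.4 K: K = (4.353, 0.308), RR gives ψ = 0.542, H_out = 19.357 kJ/mol
  T = 363.8 K: K = (3.165, 0.247), RR gives ψ = 0.401, H_out = 13.388 kJ/mol
  T = 355.0 K: K = (2.667, 0.220), RR gives ψ = 0.307, H_out = 9.647 kJ/mol
  T = 350.6 K: K = (2.440, 0.207), RR gives ψ = 0.248, H_out = 7.410 kJ/mol
  T = 348.4 K: K = (2.332, 0.200), RR gives ψ = 0.214, H_out = 6.158 kJ/mol
Linear interpolation between T = 346.2 (H_out = 4.792) and T = 348.4 (H_out = 6.158) on hF = 5.949 gives T ≈ 348.1 K, at which ψ = 0.21.

T = 348.1 K, V/F = 0.21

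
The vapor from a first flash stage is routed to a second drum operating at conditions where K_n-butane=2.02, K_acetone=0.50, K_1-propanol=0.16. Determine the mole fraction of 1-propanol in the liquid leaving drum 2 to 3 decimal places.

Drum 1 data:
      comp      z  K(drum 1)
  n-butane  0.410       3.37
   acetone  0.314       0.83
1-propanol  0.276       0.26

Drum 1:
Let ψ₁ = V/F and solve Σ zᵢ(Kᵢ−1)/(1+ψ₁(Kᵢ−1)) = 0.
g(0) = ΣzᵢKᵢ − 1 = 0.714 and g(1) = 1 − Σzᵢ/Kᵢ = -0.562, so a root lies in (0, 1).
Iterate (Newton) starting at ψ₁ = 0.37:
  ψ₁ = 0.370: g = 0.1795, g' = -0.951 → ψ₁ = 0.559
  ψ₁ = 0.559: g = 0.0108, g' = -0.877 → ψ₁ = 0.571
Converged at ψ₁ = 0.571.
Drum-1 compositions:
  n-butane: x = 0.174, y = 0.587
  acetone: x = 0.348, y = 0.289
  1-propanol: x = 0.478, y = 0.124
Drum-2 feed = drum-1 vapor: z₂ = (0.5871, 0.2886, 0.1243).
Drum 2:
Rachford–Rice: g(ψ₂) = Σ zᵢ(Kᵢ−1)/(1+ψ₂(Kᵢ−1)) = 0.
Feasibility: ΣzᵢKᵢ = 1.350, Σzᵢ/Kᵢ = 1.645 — both > 1, two phases present.
Iterate (Newton) starting at ψ₂ = 0.5:
  ψ₂ = 0.500: g = 0.0241, g' = -0.657 → ψ₂ = 0.537
  ψ₂ = 0.537: g = -0.0004, g' = -0.681 → ψ₂ = 0.536
Converged at ψ₂ = 0.536.
  n-butane: x = 0.380, y = 0.767
  acetone: x = 0.394, y = 0.197
  1-propanol: x = 0.226, y = 0.036

x_1-propanol (drum 2) = 0.226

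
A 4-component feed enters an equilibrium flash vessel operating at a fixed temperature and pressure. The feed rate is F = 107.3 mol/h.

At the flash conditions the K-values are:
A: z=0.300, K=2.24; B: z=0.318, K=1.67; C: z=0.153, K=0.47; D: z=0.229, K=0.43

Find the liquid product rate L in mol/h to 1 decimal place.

L = 32.6 mol/h

Newton–Raphson from V/F = 0.5:
  V/F = 0.500: g = 0.0963, g' = -0.481 → V/F = 0.700
  V/F = 0.700: g = -0.0021, g' = -0.513 → V/F = 0.696
Converged at V/F = 0.696.
Then V = V/F·F = 0.6962·107.3 = 74.7 mol/h and L = F − V = 32.6 mol/h.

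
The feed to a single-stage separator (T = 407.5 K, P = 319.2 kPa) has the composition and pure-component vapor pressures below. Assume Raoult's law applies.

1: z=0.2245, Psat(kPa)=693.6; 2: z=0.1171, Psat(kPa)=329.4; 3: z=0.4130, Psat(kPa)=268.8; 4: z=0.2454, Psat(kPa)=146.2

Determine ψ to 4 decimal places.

ψ = 0.2016

Raoult's law: Kᵢ = Pᵢˢᵃᵗ/P = Pᵢˢᵃᵗ/319.2.
  K_1 = 693.6/319.2 = 2.172932, K_2 = 329.4/319.2 = 1.031955, K_3 = 268.8/319.2 = 0.842105, K_4 = 146.2/319.2 = 0.458020
Newton–Raphson from ψ = 0.5:
  ψ = 0.5000: g = -0.08358, g' = -0.2706 → ψ = 0.1911
  ψ = 0.1911: g = 0.00320, g' = -0.3069 → ψ = 0.2016
Converged at ψ = 0.2016.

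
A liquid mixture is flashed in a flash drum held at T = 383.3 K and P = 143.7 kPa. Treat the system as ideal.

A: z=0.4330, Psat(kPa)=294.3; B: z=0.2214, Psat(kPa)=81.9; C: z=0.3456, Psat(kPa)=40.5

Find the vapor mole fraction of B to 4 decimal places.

Raoult's law: Kᵢ = Pᵢˢᵃᵗ/P = Pᵢˢᵃᵗ/143.7.
  K_A = 294.3/143.7 = 2.048017, K_B = 81.9/143.7 = 0.569937, K_C = 40.5/143.7 = 0.281837
Material balance + equilibrium reduce to Σ zᵢ(Kᵢ−1)/(1+ψ(Kᵢ−1)) = 0.
Check two-phase: ΣzᵢKᵢ = 1.1104 > 1 and Σzᵢ/Kᵢ = 1.8261 > 1, so g(0) = 0.1104 > 0 and g(1) = -0.8261 < 0.
Newton iteration, ψ⁰ = 0.5:
  ψ = 0.5000: g = -0.21079, g' = -0.7051 → ψ = 0.2011
  ψ = 0.2011: g = -0.01950, g' = -0.6170 → ψ = 0.1695
  ψ = 0.1695: g = 0.00007, g' = -0.6217 → ψ = 0.1696
Converged at ψ = 0.1696.
Compositions from xᵢ = zᵢ/(1+ψ(Kᵢ−1)), yᵢ = Kᵢxᵢ:
  A: x = 0.3677, y = 0.7530
  B: x = 0.2388, y = 0.1361
  C: x = 0.3935, y = 0.1109

y_B = 0.1361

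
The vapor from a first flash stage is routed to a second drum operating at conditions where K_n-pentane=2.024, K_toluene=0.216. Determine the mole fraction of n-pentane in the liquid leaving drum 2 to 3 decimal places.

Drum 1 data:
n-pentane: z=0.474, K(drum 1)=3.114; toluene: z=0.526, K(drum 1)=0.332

x_n-pentane (drum 2) = 0.434

Drum 1:
Iterate (Newton) starting at ψ₁ = 0.5:
  ψ₁ = 0.500: g = -0.0404, g' = -1.030 → ψ₁ = 0.461
Converged at ψ₁ = 0.461.
Drum-1 compositions:
  n-pentane: x = 0.240, y = 0.748
  toluene: x = 0.760, y = 0.252
Drum-2 feed = drum-1 vapor: z₂ = (0.7477, 0.2523).
Drum 2:
Rachford–Rice: g(ψ₂) = Σ zᵢ(Kᵢ−1)/(1+ψ₂(Kᵢ−1)) = 0.
Feasibility: ΣzᵢKᵢ = 1.568, Σzᵢ/Kᵢ = 1.537 — both > 1, two phases present.
Newton–Raphson from ψ₂ = 0.56:
  ψ₂ = 0.560: g = 0.1340, g' = -0.809 → ψ₂ = 0.726
  ψ₂ = 0.726: g = -0.0195, g' = -1.092 → ψ₂ = 0.708
  ψ₂ = 0.708: g = -0.0004, g' = -1.046 → ψ₂ = 0.707
Converged at ψ₂ = 0.707.
  n-pentane: x = 0.434, y = 0.878
  toluene: x = 0.566, y = 0.122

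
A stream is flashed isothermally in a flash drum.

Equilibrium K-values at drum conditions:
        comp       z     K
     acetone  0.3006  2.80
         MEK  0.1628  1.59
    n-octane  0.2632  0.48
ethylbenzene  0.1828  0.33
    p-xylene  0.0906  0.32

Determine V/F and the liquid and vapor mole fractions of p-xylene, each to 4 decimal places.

Material balance + equilibrium reduce to Σ zᵢ(Kᵢ−1)/(1+V/F(Kᵢ−1)) = 0.
g(0) = ΣzᵢKᵢ − 1 = 0.3162 and g(1) = 1 − Σzᵢ/Kᵢ = -0.5951, so a root lies in (0, 1).
Newton–Raphson from V/F = 0.5:
  V/F = 0.5000: g = -0.10352, g' = -0.7153 → V/F = 0.3553
  V/F = 0.3553: g = -0.00041, g' = -0.7223 → V/F = 0.3547
Converged at V/F = 0.3547.
Compositions from xᵢ = zᵢ/(1+V/F(Kᵢ−1)), yᵢ = Kᵢxᵢ:
  acetone: x = 0.1835, y = 0.5137
  MEK: x = 0.1346, y = 0.2141
  n-octane: x = 0.3227, y = 0.1549
  ethylbenzene: x = 0.2398, y = 0.0791
  p-xylene: x = 0.1194, y = 0.0382

V/F = 0.3547, x_p-xylene = 0.1194, y_p-xylene = 0.0382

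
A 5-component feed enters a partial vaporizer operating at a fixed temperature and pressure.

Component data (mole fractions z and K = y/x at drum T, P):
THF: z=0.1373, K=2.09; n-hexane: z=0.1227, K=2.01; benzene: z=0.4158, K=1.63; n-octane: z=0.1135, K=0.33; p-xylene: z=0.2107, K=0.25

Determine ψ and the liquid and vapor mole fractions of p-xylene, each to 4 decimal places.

Material balance + equilibrium reduce to Σ zᵢ(Kᵢ−1)/(1+ψ(Kᵢ−1)) = 0.
g(0) = ΣzᵢKᵢ − 1 = 0.3015 and g(1) = 1 − Σzᵢ/Kᵢ = -0.5686, so a root lies in (0, 1).
Newton iteration, ψ⁰ = 0.5:
  ψ = 0.5000: g = 0.01122, g' = -0.6377 → ψ = 0.5176
  ψ = 0.5176: g = -0.00011, g' = -0.6505 → ψ = 0.5174
Converged at ψ = 0.5174.
Compositions from xᵢ = zᵢ/(1+ψ(Kᵢ−1)), yᵢ = Kᵢxᵢ:
  THF: x = 0.0878, y = 0.1835
  n-hexane: x = 0.0806, y = 0.1620
  benzene: x = 0.3136, y = 0.5111
  n-octane: x = 0.1737, y = 0.0573
  p-xylene: x = 0.3443, y = 0.0861

ψ = 0.5174, x_p-xylene = 0.3443, y_p-xylene = 0.0861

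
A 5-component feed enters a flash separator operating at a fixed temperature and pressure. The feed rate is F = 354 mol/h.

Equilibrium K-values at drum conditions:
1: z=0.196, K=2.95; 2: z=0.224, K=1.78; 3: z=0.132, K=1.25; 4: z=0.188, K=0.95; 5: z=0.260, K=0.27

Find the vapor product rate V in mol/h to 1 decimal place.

Rachford–Rice: g(V/F) = Σ zᵢ(Kᵢ−1)/(1+V/F(Kᵢ−1)) = 0.
g(0) = ΣzᵢKᵢ − 1 = 0.391 and g(1) = 1 − Σzᵢ/Kᵢ = -0.459, so a root lies in (0, 1).
Iterate (Newton) starting at V/F = 0.39:
  V/F = 0.390: g = 0.1062, g' = -0.599 → V/F = 0.567
  V/F = 0.567: g = -0.0022, g' = -0.644 → V/F = 0.564
Converged at V/F = 0.564.
Then V = V/F·F = 0.5640·354 = 199.6 mol/h and L = F − V = 154.4 mol/h.

V = 199.6 mol/h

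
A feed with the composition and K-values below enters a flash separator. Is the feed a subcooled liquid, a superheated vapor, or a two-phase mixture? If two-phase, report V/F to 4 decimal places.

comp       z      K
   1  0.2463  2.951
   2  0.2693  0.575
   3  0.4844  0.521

two-phase, V/F = 0.1493

ΣzᵢKᵢ = 1.1341; Σzᵢ/Kᵢ = 1.4816.
Both exceed 1, so a two-phase solution exists.
Iterate (Newton) starting at ψ = 0.58:
  ψ = 0.5800: g = -0.24775, g' = -0.5051 → ψ = 0.0895
  ψ = 0.0895: g = 0.04768, g' = -0.8533 → ψ = 0.1454
  ψ = 0.1454: g = 0.00296, g' = -0.7526 → ψ = 0.1493
Converged at ψ = 0.1493.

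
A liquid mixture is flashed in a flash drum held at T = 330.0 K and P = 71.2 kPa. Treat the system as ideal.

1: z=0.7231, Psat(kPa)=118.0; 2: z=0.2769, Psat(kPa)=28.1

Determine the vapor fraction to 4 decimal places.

Raoult's law: Kᵢ = Pᵢˢᵃᵗ/P = Pᵢˢᵃᵗ/71.2.
  K_1 = 118.0/71.2 = 1.657303, K_2 = 28.1/71.2 = 0.394663
Let ψ = V/F and solve Σ zᵢ(Kᵢ−1)/(1+ψ(Kᵢ−1)) = 0.
g(0) = ΣzᵢKᵢ − 1 = 0.3077 and g(1) = 1 − Σzᵢ/Kᵢ = -0.1379, so a root lies in (0, 1).
Binary case is linear: z₁(K₁−1)(1+ψ(K₂−1)) + z₂(K₂−1)(1+ψ(K₁−1)) = 0
⇒ ψ = [z₁(K₁−1)+z₂(K₂−1)] / [−(K₁−1)(K₂−1)] = 0.30768/0.39789 = 0.7733

ψ = 0.7733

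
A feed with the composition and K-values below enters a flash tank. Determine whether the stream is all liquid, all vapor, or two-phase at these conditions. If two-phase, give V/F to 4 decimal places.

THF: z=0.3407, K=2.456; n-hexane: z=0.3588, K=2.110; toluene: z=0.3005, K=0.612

ΣzᵢKᵢ = 1.7777; Σzᵢ/Kᵢ = 0.7998.
Since Σzᵢ/Kᵢ < 1 the mixture is above its dew point — single vapor phase.

all vapor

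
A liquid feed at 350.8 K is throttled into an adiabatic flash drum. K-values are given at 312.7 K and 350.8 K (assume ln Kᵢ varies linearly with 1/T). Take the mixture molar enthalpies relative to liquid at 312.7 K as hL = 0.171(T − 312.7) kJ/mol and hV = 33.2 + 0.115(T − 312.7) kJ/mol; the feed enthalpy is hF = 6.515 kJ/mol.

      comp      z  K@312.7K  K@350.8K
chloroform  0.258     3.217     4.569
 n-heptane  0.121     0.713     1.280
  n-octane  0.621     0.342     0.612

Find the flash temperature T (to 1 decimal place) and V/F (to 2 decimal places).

Adiabatic flash: solve Rachford–Rice at each trial T, then check hF = ψ·hV(T) + (1−ψ)·hL(T).
  T = 312.7 K: K = (3.217, 0.713, 0.342), RR gives ψ = 0.096, H_out = 3.180 kJ/mol
  T = 350.8 K: K = (4.569, 1.280, 0.612), RR gives ψ = 0.616, H_out = 25.662 kJ/mol
  T = 331.8 K: K = (3.874, 0.972, 0.466), RR gives ψ = 0.300, H_out = 12.889 kJ/mol
  T = 322.2 K: K = (3.538, 0.836, 0.401), RR gives ψ = 0.191, H_out = 7.869 kJ/mol
  T = 317.4 K: K = (3.375, 0.772, 0.370), RR gives ψ = 0.142, H_out = 5.486 kJ/mol
  T = 319.8 K: K = (3.456, 0.804, 0.385), RR gives ψ = 0.166, H_out = 6.672 kJ/mol
Linear interpolation between T = 317.4 (H_out = 5.486) and T = 319.8 (H_out = 6.672) on hF = 6.515 gives T ≈ 319.5 K, at which ψ = 0.16.

T = 319.5 K, V/F = 0.16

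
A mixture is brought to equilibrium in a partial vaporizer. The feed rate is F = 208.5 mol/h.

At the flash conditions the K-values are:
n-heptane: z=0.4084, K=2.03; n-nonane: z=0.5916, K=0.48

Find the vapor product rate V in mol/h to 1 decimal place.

V = 44.0 mol/h

Let ψ = V/F and solve Σ zᵢ(Kᵢ−1)/(1+ψ(Kᵢ−1)) = 0.
Feasibility: ΣzᵢKᵢ = 1.1130, Σzᵢ/Kᵢ = 1.4337 — both > 1, two phases present.
Newton–Raphson from ψ = 0.43:
  ψ = 0.4300: g = -0.10470, g' = -0.4735 → ψ = 0.2089
  ψ = 0.2089: g = 0.00106, g' = -0.4948 → ψ = 0.2110
Converged at ψ = 0.2110.
Then V = ψ·F = 0.2110·208.5 = 44.0 mol/h and L = F − V = 164.5 mol/h.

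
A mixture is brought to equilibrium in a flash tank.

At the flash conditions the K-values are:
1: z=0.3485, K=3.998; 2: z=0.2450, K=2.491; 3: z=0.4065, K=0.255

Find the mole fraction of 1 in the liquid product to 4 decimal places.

x_1 = 0.1226

Rachford–Rice: g(ψ) = Σ zᵢ(Kᵢ−1)/(1+ψ(Kᵢ−1)) = 0.
Check two-phase: ΣzᵢKᵢ = 2.1073 > 1 and Σzᵢ/Kᵢ = 1.7796 > 1, so g(0) = 1.1073 > 0 and g(1) = -0.7796 < 0.
Newton–Raphson from ψ = 0.53:
  ψ = 0.5300: g = 0.10717, g' = -1.2534 → ψ = 0.6155
  ψ = 0.6155: g = -0.00163, g' = -1.3046 → ψ = 0.6143
Converged at ψ = 0.6143.
Compositions from xᵢ = zᵢ/(1+ψ(Kᵢ−1)), yᵢ = Kᵢxᵢ:
  1: x = 0.1226, y = 0.4903
  2: x = 0.1279, y = 0.3185
  3: x = 0.7495, y = 0.1911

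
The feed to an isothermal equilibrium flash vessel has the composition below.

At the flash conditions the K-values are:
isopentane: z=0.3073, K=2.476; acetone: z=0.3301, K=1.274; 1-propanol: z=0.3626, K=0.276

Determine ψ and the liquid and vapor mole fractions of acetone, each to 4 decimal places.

Rachford–Rice: g(ψ) = Σ zᵢ(Kᵢ−1)/(1+ψ(Kᵢ−1)) = 0.
Check two-phase: ΣzᵢKᵢ = 1.2815 > 1 and Σzᵢ/Kᵢ = 1.6970 > 1, so g(0) = 0.2815 > 0 and g(1) = -0.6970 < 0.
Newton–Raphson from ψ = 0.5:
  ψ = 0.5000: g = -0.07095, g' = -0.7077 → ψ = 0.3997
  ψ = 0.3997: g = -0.00267, g' = -0.6614 → ψ = 0.3957
Converged at ψ = 0.3957.
Compositions from xᵢ = zᵢ/(1+ψ(Kᵢ−1)), yᵢ = Kᵢxᵢ:
  isopentane: x = 0.1940, y = 0.4803
  acetone: x = 0.2978, y = 0.3794
  1-propanol: x = 0.5082, y = 0.1403

ψ = 0.3957, x_acetone = 0.2978, y_acetone = 0.3794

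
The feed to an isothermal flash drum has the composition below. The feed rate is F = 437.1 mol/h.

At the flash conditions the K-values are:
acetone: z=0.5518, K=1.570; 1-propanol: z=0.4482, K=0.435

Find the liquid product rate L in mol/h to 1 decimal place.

Material balance + equilibrium reduce to Σ zᵢ(Kᵢ−1)/(1+ψ(Kᵢ−1)) = 0.
Check two-phase: ΣzᵢKᵢ = 1.0613 > 1 and Σzᵢ/Kᵢ = 1.3818 > 1, so g(0) = 0.0613 > 0 and g(1) = -0.3818 < 0.
Binary case is linear: z₁(K₁−1)(1+ψ(K₂−1)) + z₂(K₂−1)(1+ψ(K₁−1)) = 0
⇒ ψ = [z₁(K₁−1)+z₂(K₂−1)] / [−(K₁−1)(K₂−1)] = 0.06129/0.32205 = 0.1903
Then V = ψ·F = 0.1903·437.1 = 83.2 mol/h and L = F − V = 353.9 mol/h.

L = 353.9 mol/h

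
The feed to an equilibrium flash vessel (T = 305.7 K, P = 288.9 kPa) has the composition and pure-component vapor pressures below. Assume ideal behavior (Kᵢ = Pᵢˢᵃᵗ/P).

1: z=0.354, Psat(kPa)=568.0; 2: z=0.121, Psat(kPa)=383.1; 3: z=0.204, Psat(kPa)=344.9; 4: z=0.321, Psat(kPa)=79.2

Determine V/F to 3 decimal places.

Raoult's law: Kᵢ = Pᵢˢᵃᵗ/P = Pᵢˢᵃᵗ/288.9.
  K_1 = 568.0/288.9 = 1.96608, K_2 = 383.1/288.9 = 1.32606, K_3 = 344.9/288.9 = 1.19384, K_4 = 79.2/288.9 = 0.27414
Newton–Raphson from V/F = 0.42:
  V/F = 0.420: g = -0.0206, g' = -0.534 → V/F = 0.381
Converged at V/F = 0.381.

V/F = 0.381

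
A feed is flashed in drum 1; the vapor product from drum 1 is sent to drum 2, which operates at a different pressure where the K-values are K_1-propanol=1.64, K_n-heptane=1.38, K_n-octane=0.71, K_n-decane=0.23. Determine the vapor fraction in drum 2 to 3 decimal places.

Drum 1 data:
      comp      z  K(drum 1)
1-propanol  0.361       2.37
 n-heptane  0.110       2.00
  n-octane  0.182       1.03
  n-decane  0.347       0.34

Drum 1:
Material balance + equilibrium reduce to Σ zᵢ(Kᵢ−1)/(1+ψ₁(Kᵢ−1)) = 0.
Check two-phase: ΣzᵢKᵢ = 1.381 > 1 and Σzᵢ/Kᵢ = 1.405 > 1, so g(0) = 0.381 > 0 and g(1) = -0.405 < 0.
Newton iteration, ψ₁⁰ = 0.3:
  ψ₁ = 0.300: g = 0.1550, g' = -0.641 → ψ₁ = 0.542
  ψ₁ = 0.542: g = 0.0040, g' = -0.636 → ψ₁ = 0.548
Converged at ψ₁ = 0.548.
Drum-1 compositions:
  1-propanol: x = 0.206, y = 0.489
  n-heptane: x = 0.071, y = 0.142
  n-octane: x = 0.179, y = 0.184
  n-decane: x = 0.544, y = 0.185
Drum-2 feed = drum-1 vapor: z₂ = (0.4886, 0.1421, 0.1844, 0.1849).
Drum 2:
Rachford–Rice: g(ψ₂) = Σ zᵢ(Kᵢ−1)/(1+ψ₂(Kᵢ−1)) = 0.
Check two-phase: ΣzᵢKᵢ = 1.171 > 1 and Σzᵢ/Kᵢ = 1.464 > 1, so g(0) = 0.171 > 0 and g(1) = -0.464 < 0.
Newton–Raphson from ψ₂ = 0.61:
  ψ₂ = 0.610: g = -0.0647, g' = -0.530 → ψ₂ = 0.488
  ψ₂ = 0.488: g = -0.0065, g' = -0.433 → ψ₂ = 0.473
Converged at ψ₂ = 0.473.
  1-propanol: x = 0.375, y = 0.615
  n-heptane: x = 0.120, y = 0.166
  n-octane: x = 0.214, y = 0.152
  n-decane: x = 0.291, y = 0.067

V/F (drum 2) = 0.473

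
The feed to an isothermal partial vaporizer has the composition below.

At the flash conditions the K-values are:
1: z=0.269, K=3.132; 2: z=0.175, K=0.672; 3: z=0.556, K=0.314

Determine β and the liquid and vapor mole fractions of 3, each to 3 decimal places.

Newton–Raphson from β = 0.62:
  β = 0.620: g = -0.4887, g' = -1.049 → β = 0.154
  β = 0.154: g = -0.0551, g' = -1.041 → β = 0.101
  β = 0.101: g = 0.0027, g' = -1.150 → β = 0.103
Converged at β = 0.103.
Compositions from xᵢ = zᵢ/(1+β(Kᵢ−1)), yᵢ = Kᵢxᵢ:
  1: x = 0.220, y = 0.690
  2: x = 0.181, y = 0.122
  3: x = 0.598, y = 0.188

β = 0.103, x_3 = 0.598, y_3 = 0.188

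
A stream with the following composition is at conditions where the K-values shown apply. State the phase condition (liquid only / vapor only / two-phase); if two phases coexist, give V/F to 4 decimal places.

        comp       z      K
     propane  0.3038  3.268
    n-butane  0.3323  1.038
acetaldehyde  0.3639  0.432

two-phase, V/F = 0.5831

ΣzᵢKᵢ = 1.4950; Σzᵢ/Kᵢ = 1.2555.
Both exceed 1, so a two-phase solution exists.
Material balance + equilibrium reduce to Σ zᵢ(Kᵢ−1)/(1+ψ(Kᵢ−1)) = 0.
Newton iteration, ψ⁰ = 0.5:
  ψ = 0.5000: g = 0.04659, g' = -0.5726 → ψ = 0.5814
  ψ = 0.5814: g = 0.00094, g' = -0.5529 → ψ = 0.5831
Converged at ψ = 0.5831.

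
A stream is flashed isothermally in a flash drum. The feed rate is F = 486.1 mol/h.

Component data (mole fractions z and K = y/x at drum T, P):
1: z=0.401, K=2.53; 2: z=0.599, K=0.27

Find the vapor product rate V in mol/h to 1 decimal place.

Iterate (Newton) starting at ψ = 0.65:
  ψ = 0.650: g = -0.5245, g' = -1.392 → ψ = 0.273
  ψ = 0.273: g = -0.1135, g' = -0.965 → ψ = 0.156
  ψ = 0.156: g = 0.0023, g' = -1.019 → ψ = 0.158
Converged at ψ = 0.158.
Then V = ψ·F = 0.1578·486.1 = 76.7 mol/h and L = F − V = 409.4 mol/h.

V = 76.7 mol/h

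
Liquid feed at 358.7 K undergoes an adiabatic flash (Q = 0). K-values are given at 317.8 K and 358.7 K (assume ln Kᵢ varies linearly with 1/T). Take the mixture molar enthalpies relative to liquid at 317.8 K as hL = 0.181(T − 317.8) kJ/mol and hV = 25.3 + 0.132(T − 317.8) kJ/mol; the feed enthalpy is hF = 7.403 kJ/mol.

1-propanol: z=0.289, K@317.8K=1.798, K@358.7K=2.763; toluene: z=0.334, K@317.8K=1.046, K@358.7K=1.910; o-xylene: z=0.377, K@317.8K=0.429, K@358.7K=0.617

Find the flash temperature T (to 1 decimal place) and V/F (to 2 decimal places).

T = 321.8 K, V/F = 0.27

Adiabatic flash: solve Rachford–Rice at each trial T, then check hF = ψ·hV(T) + (1−ψ)·hL(T).
  T = 317.8 K: K = (1.798, 1.046, 0.429), RR gives ψ = 0.102, H_out = 2.579 kJ/mol
  T = 358.7 K: K = (2.763, 1.910, 0.617), RR gives ψ = 1.000, H_out = 30.699 kJ/mol
  T = 338.2 K: K = (2.257, 1.438, 0.520), RR gives ψ = 0.789, H_out = 22.854 kJ/mol
  T = 328.0 K: K = (2.022, 1.233, 0.474), RR gives ψ = 0.487, H_out = 13.935 kJ/mol
  T = 322.9 K: K = (1.908, 1.137, 0.451), RR gives ψ = 0.308, H_out = 8.638 kJ/mol
  T = 320.4 K: K = (1.854, 1.092, 0.440), RR gives ψ = 0.211, H_out = 5.772 kJ/mol
  T = 321.6 K: K = (1.880, 1.113, 0.445), RR gives ψ = 0.258, H_out = 7.172 kJ/mol
Linear interpolation between T = 321.6 (H_out = 7.172) and T = 322.9 (H_out = 8.638) on hF = 7.403 gives T ≈ 321.8 K, at which ψ = 0.27.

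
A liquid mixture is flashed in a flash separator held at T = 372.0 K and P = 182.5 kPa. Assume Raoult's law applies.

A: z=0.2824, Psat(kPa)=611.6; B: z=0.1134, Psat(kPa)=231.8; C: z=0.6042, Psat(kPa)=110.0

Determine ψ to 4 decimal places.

ψ = 0.5700

Raoult's law: Kᵢ = Pᵢˢᵃᵗ/P = Pᵢˢᵃᵗ/182.5.
  K_A = 611.6/182.5 = 3.351233, K_B = 231.8/182.5 = 1.270137, K_C = 110.0/182.5 = 0.602740
Newton iteration, ψ⁰ = 0.55:
  ψ = 0.5500: g = 0.00909, g' = -0.4593 → ψ = 0.5698
  ψ = 0.5698: g = 0.00009, g' = -0.4507 → ψ = 0.5700
Converged at ψ = 0.5700.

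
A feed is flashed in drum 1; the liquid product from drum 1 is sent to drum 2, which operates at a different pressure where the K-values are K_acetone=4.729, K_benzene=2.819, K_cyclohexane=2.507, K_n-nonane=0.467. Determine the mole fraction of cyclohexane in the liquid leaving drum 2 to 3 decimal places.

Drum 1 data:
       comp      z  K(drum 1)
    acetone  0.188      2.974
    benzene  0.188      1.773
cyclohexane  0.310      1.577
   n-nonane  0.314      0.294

x_cyclohexane (drum 2) = 0.127

Drum 1:
Material balance + equilibrium reduce to Σ zᵢ(Kᵢ−1)/(1+ψ₁(Kᵢ−1)) = 0.
Feasibility: ΣzᵢKᵢ = 1.474, Σzᵢ/Kᵢ = 1.434 — both > 1, two phases present.
Iterate (Newton) starting at ψ₁ = 0.45:
  ψ₁ = 0.450: g = 0.1214, g' = -0.669 → ψ₁ = 0.632
  ψ₁ = 0.632: g = -0.0062, g' = -0.761 → ψ₁ = 0.623
Converged at ψ₁ = 0.623.
Drum-1 compositions:
  acetone: x = 0.084, y = 0.251
  benzene: x = 0.127, y = 0.225
  cyclohexane: x = 0.228, y = 0.360
  n-nonane: x = 0.561, y = 0.165
Drum-2 feed = drum-1 liquid: z₂ = (0.0843, 0.1269, 0.2280, 0.5609).
Drum 2:
Iterate (Newton) starting at ψ₂ = 0.69:
  ψ₂ = 0.690: g = -0.1141, g' = -0.697 → ψ₂ = 0.526
Converged at ψ₂ = 0.526.
  acetone: x = 0.028, y = 0.135
  benzene: x = 0.065, y = 0.183
  cyclohexane: x = 0.127, y = 0.319
  n-nonane: x = 0.780, y = 0.364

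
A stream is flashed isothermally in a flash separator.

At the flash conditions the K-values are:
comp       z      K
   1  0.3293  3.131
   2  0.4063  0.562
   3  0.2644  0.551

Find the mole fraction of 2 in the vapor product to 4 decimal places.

y_2 = 0.2813

Let ψ = V/F and solve Σ zᵢ(Kᵢ−1)/(1+ψ(Kᵢ−1)) = 0.
Check two-phase: ΣzᵢKᵢ = 1.4051 > 1 and Σzᵢ/Kᵢ = 1.3080 > 1, so g(0) = 0.4051 > 0 and g(1) = -0.3080 < 0.
Iterate (Newton) starting at ψ = 0.68:
  ψ = 0.6800: g = -0.13781, g' = -0.5179 → ψ = 0.4139
  ψ = 0.4139: g = 0.00969, g' = -0.6189 → ψ = 0.4295
  ψ = 0.4295: g = 0.00009, g' = -0.6077 → ψ = 0.4297
Converged at ψ = 0.4297.
Compositions from xᵢ = zᵢ/(1+ψ(Kᵢ−1)), yᵢ = Kᵢxᵢ:
  1: x = 0.1719, y = 0.5382
  2: x = 0.5005, y = 0.2813
  3: x = 0.3276, y = 0.1805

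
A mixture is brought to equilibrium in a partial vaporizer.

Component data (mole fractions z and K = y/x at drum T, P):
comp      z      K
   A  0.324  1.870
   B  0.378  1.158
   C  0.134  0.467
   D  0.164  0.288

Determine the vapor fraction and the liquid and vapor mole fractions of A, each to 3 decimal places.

ψ = 0.430, x_A = 0.236, y_A = 0.441

Material balance + equilibrium reduce to Σ zᵢ(Kᵢ−1)/(1+ψ(Kᵢ−1)) = 0.
Check two-phase: ΣzᵢKᵢ = 1.153 > 1 and Σzᵢ/Kᵢ = 1.356 > 1, so g(0) = 0.153 > 0 and g(1) = -0.356 < 0.
Iterate (Newton) starting at ψ = 0.61:
  ψ = 0.610: g = -0.0736, g' = -0.456 → ψ = 0.449
  ψ = 0.449: g = -0.0069, g' = -0.380 → ψ = 0.430
Converged at ψ = 0.430.
Compositions from xᵢ = zᵢ/(1+ψ(Kᵢ−1)), yᵢ = Kᵢxᵢ:
  A: x = 0.236, y = 0.441
  B: x = 0.354, y = 0.410
  C: x = 0.174, y = 0.081
  D: x = 0.236, y = 0.068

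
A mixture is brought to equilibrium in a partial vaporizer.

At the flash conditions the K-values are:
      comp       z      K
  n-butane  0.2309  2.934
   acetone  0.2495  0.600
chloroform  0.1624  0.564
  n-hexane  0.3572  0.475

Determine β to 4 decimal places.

Rachford–Rice: g(β) = Σ zᵢ(Kᵢ−1)/(1+β(Kᵢ−1)) = 0.
g(0) = ΣzᵢKᵢ − 1 = 0.0884 and g(1) = 1 − Σzᵢ/Kᵢ = -0.5345, so a root lies in (0, 1).
Newton–Raphson from β = 0.5:
  β = 0.5000: g = -0.24255, g' = -0.5171 → β = 0.0309
  β = 0.0309: g = 0.05790, g' = -0.9433 → β = 0.0923
  β = 0.0923: g = 0.00442, g' = -0.8071 → β = 0.0978
Converged at β = 0.0978.

β = 0.0978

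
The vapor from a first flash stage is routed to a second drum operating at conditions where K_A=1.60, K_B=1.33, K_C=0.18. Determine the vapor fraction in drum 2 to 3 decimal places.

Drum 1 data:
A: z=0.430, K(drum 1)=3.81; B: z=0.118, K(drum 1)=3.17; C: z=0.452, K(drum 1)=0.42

Drum 1:
Let ψ₁ = V/F and solve Σ zᵢ(Kᵢ−1)/(1+ψ₁(Kᵢ−1)) = 0.
g(0) = ΣzᵢKᵢ − 1 = 1.202 and g(1) = 1 − Σzᵢ/Kᵢ = -0.226, so a root lies in (0, 1).
Newton iteration, ψ₁⁰ = 0.5:
  ψ₁ = 0.500: g = 0.2560, g' = -1.016 → ψ₁ = 0.752
  ψ₁ = 0.752: g = 0.0206, g' = -0.909 → ψ₁ = 0.775
  ψ₁ = 0.775: g = -0.0001, g' = -0.915 → ψ₁ = 0.774
Converged at ψ₁ = 0.774.
Drum-1 compositions:
  A: x = 0.135, y = 0.516
  B: x = 0.044, y = 0.140
  C: x = 0.821, y = 0.345
Drum-2 feed = drum-1 vapor: z₂ = (0.5158, 0.1395, 0.3447).
Drum 2:
Let ψ₂ = V/F and solve Σ zᵢ(Kᵢ−1)/(1+ψ₂(Kᵢ−1)) = 0.
g(0) = ΣzᵢKᵢ − 1 = 0.073 and g(1) = 1 − Σzᵢ/Kᵢ = -1.342, so a root lies in (0, 1).
Iterate (Newton) starting at ψ₂ = 0.5:
  ψ₂ = 0.500: g = -0.2014, g' = -0.787 → ψ₂ = 0.244
  ψ₂ = 0.244: g = -0.0407, g' = -0.516 → ψ₂ = 0.165
  ψ₂ = 0.165: g = -0.0016, g' = -0.477 → ψ₂ = 0.162
Converged at ψ₂ = 0.162.
  A: x = 0.470, y = 0.752
  B: x = 0.132, y = 0.176
  C: x = 0.397, y = 0.072

V/F (drum 2) = 0.162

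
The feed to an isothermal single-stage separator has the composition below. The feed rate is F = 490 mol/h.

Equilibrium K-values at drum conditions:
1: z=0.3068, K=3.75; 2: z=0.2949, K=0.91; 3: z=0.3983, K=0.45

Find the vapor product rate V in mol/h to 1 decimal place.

Rachford–Rice: g(ψ) = Σ zᵢ(Kᵢ−1)/(1+ψ(Kᵢ−1)) = 0.
Check two-phase: ΣzᵢKᵢ = 1.5981 > 1 and Σzᵢ/Kᵢ = 1.2910 > 1, so g(0) = 0.5981 > 0 and g(1) = -0.2910 < 0.
Newton iteration, ψ⁰ = 0.5:
  ψ = 0.5000: g = 0.02529, g' = -0.6432 → ψ = 0.5393
  ψ = 0.5393: g = 0.00043, g' = -0.6225 → ψ = 0.5400
Converged at ψ = 0.5400.
Then V = ψ·F = 0.5400·490 = 264.6 mol/h and L = F − V = 225.4 mol/h.

V = 264.6 mol/h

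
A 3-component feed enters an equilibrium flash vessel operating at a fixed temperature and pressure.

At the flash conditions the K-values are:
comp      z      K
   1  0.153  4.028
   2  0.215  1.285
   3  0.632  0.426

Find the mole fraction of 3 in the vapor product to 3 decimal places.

y_3 = 0.291

Rachford–Rice: g(V/F) = Σ zᵢ(Kᵢ−1)/(1+V/F(Kᵢ−1)) = 0.
Check two-phase: ΣzᵢKᵢ = 1.162 > 1 and Σzᵢ/Kᵢ = 1.689 > 1, so g(0) = 0.162 > 0 and g(1) = -0.689 < 0.
Newton iteration, V/F⁰ = 0.5:
  V/F = 0.500: g = -0.2709, g' = -0.645 → V/F = 0.080
  V/F = 0.080: g = 0.0526, g' = -1.155 → V/F = 0.126
  V/F = 0.126: g = 0.0039, g' = -0.994 → V/F = 0.129
Converged at V/F = 0.129.
Compositions from xᵢ = zᵢ/(1+V/F(Kᵢ−1)), yᵢ = Kᵢxᵢ:
  1: x = 0.110, y = 0.443
  2: x = 0.207, y = 0.266
  3: x = 0.683, y = 0.291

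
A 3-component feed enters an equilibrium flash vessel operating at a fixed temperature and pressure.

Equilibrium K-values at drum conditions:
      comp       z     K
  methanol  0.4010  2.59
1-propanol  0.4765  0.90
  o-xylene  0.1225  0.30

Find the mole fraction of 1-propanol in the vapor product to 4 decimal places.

Newton–Raphson from ψ = 0.65:
  ψ = 0.6500: g = 0.10524, g' = -0.4527 → ψ = 0.8825
  ψ = 0.8825: g = -0.01127, g' = -0.5920 → ψ = 0.8634
  ψ = 0.8634: g = -0.00022, g' = -0.5693 → ψ = 0.8631
Converged at ψ = 0.8631.
Compositions from xᵢ = zᵢ/(1+ψ(Kᵢ−1)), yᵢ = Kᵢxᵢ:
  methanol: x = 0.1690, y = 0.4378
  1-propanol: x = 0.5215, y = 0.4694
  o-xylene: x = 0.3095, y = 0.0928

y_1-propanol = 0.4694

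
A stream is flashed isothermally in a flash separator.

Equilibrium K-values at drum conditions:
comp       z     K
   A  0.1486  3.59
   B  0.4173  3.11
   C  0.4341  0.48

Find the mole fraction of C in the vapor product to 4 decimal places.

Iterate (Newton) starting at V/F = 0.69:
  V/F = 0.6900: g = 0.14457, g' = -0.7219 → V/F = 0.8903
  V/F = 0.8903: g = 0.00200, g' = -0.7224 → V/F = 0.8930
Converged at V/F = 0.8930.
Compositions from xᵢ = zᵢ/(1+V/F(Kᵢ−1)), yᵢ = Kᵢxᵢ:
  A: x = 0.0449, y = 0.1610
  B: x = 0.1447, y = 0.4500
  C: x = 0.8105, y = 0.3890

y_C = 0.3890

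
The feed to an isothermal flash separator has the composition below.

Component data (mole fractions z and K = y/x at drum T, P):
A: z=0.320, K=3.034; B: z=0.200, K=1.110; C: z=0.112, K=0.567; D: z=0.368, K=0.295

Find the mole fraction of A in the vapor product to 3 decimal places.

Let ψ = V/F and solve Σ zᵢ(Kᵢ−1)/(1+ψ(Kᵢ−1)) = 0.
Check two-phase: ΣzᵢKᵢ = 1.365 > 1 and Σzᵢ/Kᵢ = 1.731 > 1, so g(0) = 0.365 > 0 and g(1) = -0.731 < 0.
Iterate (Newton) starting at ψ = 0.42:
  ψ = 0.420: g = -0.0558, g' = -0.788 → ψ = 0.349
  ψ = 0.349: g = 0.0005, g' = -0.806 → ψ = 0.350
Converged at ψ = 0.350.
Compositions from xᵢ = zᵢ/(1+ψ(Kᵢ−1)), yᵢ = Kᵢxᵢ:
  A: x = 0.187, y = 0.567
  B: x = 0.193, y = 0.214
  C: x = 0.132, y = 0.075
  D: x = 0.488, y = 0.144

y_A = 0.567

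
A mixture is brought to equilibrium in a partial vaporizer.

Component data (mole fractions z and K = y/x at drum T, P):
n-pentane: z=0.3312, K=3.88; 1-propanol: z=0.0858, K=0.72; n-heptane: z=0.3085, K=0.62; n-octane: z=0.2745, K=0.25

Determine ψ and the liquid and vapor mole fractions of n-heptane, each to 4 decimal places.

ψ = 0.3836, x_n-heptane = 0.3611, y_n-heptane = 0.2239

Rachford–Rice: g(ψ) = Σ zᵢ(Kᵢ−1)/(1+ψ(Kᵢ−1)) = 0.
Feasibility: ΣzᵢKᵢ = 1.6067, Σzᵢ/Kᵢ = 1.8001 — both > 1, two phases present.
Iterate (Newton) starting at ψ = 0.58:
  ψ = 0.5800: g = -0.18624, g' = -0.9518 → ψ = 0.3843
  ψ = 0.3843: g = -0.00072, g' = -0.9932 → ψ = 0.3836
Converged at ψ = 0.3836.
Compositions from xᵢ = zᵢ/(1+ψ(Kᵢ−1)), yᵢ = Kᵢxᵢ:
  n-pentane: x = 0.1574, y = 0.6105
  1-propanol: x = 0.0961, y = 0.0692
  n-heptane: x = 0.3611, y = 0.2239
  n-octane: x = 0.3854, y = 0.0963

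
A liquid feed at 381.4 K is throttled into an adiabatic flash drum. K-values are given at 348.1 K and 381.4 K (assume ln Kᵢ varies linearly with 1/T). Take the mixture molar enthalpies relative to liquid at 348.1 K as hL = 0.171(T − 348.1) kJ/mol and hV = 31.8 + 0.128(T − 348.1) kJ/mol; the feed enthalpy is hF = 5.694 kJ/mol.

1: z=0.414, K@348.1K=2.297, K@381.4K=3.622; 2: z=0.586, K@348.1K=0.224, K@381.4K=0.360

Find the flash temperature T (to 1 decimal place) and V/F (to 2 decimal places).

Adiabatic flash: solve Rachford–Rice at each trial T, then check hF = ψ·hV(T) + (1−ψ)·hL(T).
  T = 348.1 K: K = (2.297, 0.224), RR gives ψ = 0.082, H_out = 2.598 kJ/mol
  T = 381.4 K: K = (3.622, 0.360), RR gives ψ = 0.423, H_out = 18.552 kJ/mol
  T = 364.8 K: K = (2.917, 0.287), RR gives ψ = 0.275, H_out = 11.406 kJ/mol
  T = 356.5 K: K = (2.597, 0.255), RR gives ψ = 0.189, H_out = 7.364 kJ/mol
  T = 352.3 K: K = (2.444, 0.239), RR gives ψ = 0.138, H_out = 5.091 kJ/mol
  T = 354.4 K: K = (2.520, 0.247), RR gives ψ = 0.164, H_out = 6.252 kJ/mol
Linear interpolation between T = 352.3 (H_out = 5.091) and T = 354.4 (H_out = 6.252) on hF = 5.694 gives T ≈ 353.4 K, at which ψ = 0.15.

T = 353.4 K, V/F = 0.15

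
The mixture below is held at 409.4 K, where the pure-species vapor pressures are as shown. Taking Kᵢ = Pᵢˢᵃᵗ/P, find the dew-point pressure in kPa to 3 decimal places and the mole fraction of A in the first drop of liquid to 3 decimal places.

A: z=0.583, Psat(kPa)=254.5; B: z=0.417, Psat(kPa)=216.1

Pdew = 236.943 kPa, x_A = 0.543

At the dew point ψ → 1, so Σzᵢ/Kᵢ = 1 with Kᵢ = Pᵢˢᵃᵗ/P ⇒ 1/P = Σzᵢ/Pᵢˢᵃᵗ.
1/P = 0.583/254.5 + 0.417/216.1 = 0.004220 ⇒ P = 236.943 kPa
xᵢ = zᵢP/Pᵢˢᵃᵗ ⇒ x_A = 0.583·236.943/254.5 = 0.543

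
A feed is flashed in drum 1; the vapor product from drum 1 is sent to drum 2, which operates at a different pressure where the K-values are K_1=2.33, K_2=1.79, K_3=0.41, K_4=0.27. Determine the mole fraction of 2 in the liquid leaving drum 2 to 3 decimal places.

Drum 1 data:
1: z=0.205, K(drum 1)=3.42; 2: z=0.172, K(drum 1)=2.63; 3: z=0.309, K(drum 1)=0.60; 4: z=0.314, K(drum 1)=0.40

Drum 1:
Rachford–Rice: g(ψ₁) = Σ zᵢ(Kᵢ−1)/(1+ψ₁(Kᵢ−1)) = 0.
g(0) = ΣzᵢKᵢ − 1 = 0.464 and g(1) = 1 − Σzᵢ/Kᵢ = -0.425, so a root lies in (0, 1).
Newton–Raphson from ψ₁ = 0.5:
  ψ₁ = 0.500: g = -0.0447, g' = -0.692 → ψ₁ = 0.435
  ψ₁ = 0.435: g = 0.0008, g' = -0.721 → ψ₁ = 0.437
Converged at ψ₁ = 0.437.
Drum-1 compositions:
  1: x = 0.100, y = 0.341
  2: x = 0.100, y = 0.264
  3: x = 0.374, y = 0.225
  4: x = 0.425, y = 0.170
Drum-2 feed = drum-1 vapor: z₂ = (0.3409, 0.2643, 0.2246, 0.1702).
Drum 2:
Newton iteration, ψ₂⁰ = 0.5:
  ψ₂ = 0.500: g = 0.0384, g' = -0.685 → ψ₂ = 0.556
  ψ₂ = 0.556: g = -0.0006, g' = -0.709 → ψ₂ = 0.555
Converged at ψ₂ = 0.555.
  1: x = 0.196, y = 0.457
  2: x = 0.184, y = 0.329
  3: x = 0.334, y = 0.137
  4: x = 0.286, y = 0.077

x_2 (drum 2) = 0.184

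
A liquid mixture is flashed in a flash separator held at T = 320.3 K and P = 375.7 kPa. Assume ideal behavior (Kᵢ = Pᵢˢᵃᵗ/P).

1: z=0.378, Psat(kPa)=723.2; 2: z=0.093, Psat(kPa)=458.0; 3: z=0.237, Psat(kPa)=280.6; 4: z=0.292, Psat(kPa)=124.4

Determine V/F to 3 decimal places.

Raoult's law: Kᵢ = Pᵢˢᵃᵗ/P = Pᵢˢᵃᵗ/375.7.
  K_1 = 723.2/375.7 = 1.92494, K_2 = 458.0/375.7 = 1.21906, K_3 = 280.6/375.7 = 0.74687, K_4 = 124.4/375.7 = 0.33112
Rachford–Rice: g(V/F) = Σ zᵢ(Kᵢ−1)/(1+V/F(Kᵢ−1)) = 0.
g(0) = ΣzᵢKᵢ − 1 = 0.115 and g(1) = 1 − Σzᵢ/Kᵢ = -0.472, so a root lies in (0, 1).
Newton–Raphson from V/F = 0.5:
  V/F = 0.500: g = -0.1047, g' = -0.470 → V/F = 0.277
  V/F = 0.277: g = -0.0067, g' = -0.423 → V/F = 0.261
Converged at V/F = 0.261.

V/F = 0.261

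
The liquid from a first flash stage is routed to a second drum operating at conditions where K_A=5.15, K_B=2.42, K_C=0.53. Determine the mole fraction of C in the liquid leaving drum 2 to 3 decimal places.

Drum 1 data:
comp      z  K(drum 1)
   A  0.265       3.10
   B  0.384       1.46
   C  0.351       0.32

x_C (drum 2) = 0.801

Drum 1:
Let ψ₁ = V/F and solve Σ zᵢ(Kᵢ−1)/(1+ψ₁(Kᵢ−1)) = 0.
Feasibility: ΣzᵢKᵢ = 1.494, Σzᵢ/Kᵢ = 1.445 — both > 1, two phases present.
Newton–Raphson from ψ₁ = 0.52:
  ψ₁ = 0.520: g = 0.0393, g' = -0.708 → ψ₁ = 0.575
Converged at ψ₁ = 0.575.
Drum-1 compositions:
  A: x = 0.120, y = 0.372
  B: x = 0.304, y = 0.443
  C: x = 0.576, y = 0.184
Drum-2 feed = drum-1 liquid: z₂ = (0.1201, 0.3037, 0.5762).
Drum 2:
Newton iteration, ψ₂⁰ = 0.5:
  ψ₂ = 0.500: g = 0.0602, g' = -0.646 → ψ₂ = 0.593
  ψ₂ = 0.593: g = 0.0025, g' = -0.598 → ψ₂ = 0.597
Converged at ψ₂ = 0.597.
  A: x = 0.035, y = 0.178
  B: x = 0.164, y = 0.398
  C: x = 0.801, y = 0.425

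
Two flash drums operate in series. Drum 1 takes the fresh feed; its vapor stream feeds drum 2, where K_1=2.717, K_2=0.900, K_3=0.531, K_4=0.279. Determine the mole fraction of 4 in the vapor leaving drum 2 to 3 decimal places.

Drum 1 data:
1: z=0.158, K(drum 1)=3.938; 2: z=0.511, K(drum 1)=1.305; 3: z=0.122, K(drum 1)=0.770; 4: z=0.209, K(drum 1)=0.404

Drum 1:
Rachford–Rice: g(ψ₁) = Σ zᵢ(Kᵢ−1)/(1+ψ₁(Kᵢ−1)) = 0.
Check two-phase: ΣzᵢKᵢ = 1.467 > 1 and Σzᵢ/Kᵢ = 1.107 > 1, so g(0) = 0.467 > 0 and g(1) = -0.107 < 0.
Iterate (Newton) starting at ψ₁ = 0.57:
  ψ₁ = 0.570: g = 0.0854, g' = -0.404 → ψ₁ = 0.781
  ψ₁ = 0.781: g = -0.0006, g' = -0.426 → ψ₁ = 0.780
Converged at ψ₁ = 0.780.
Drum-1 compositions:
  1: x = 0.048, y = 0.189
  2: x = 0.413, y = 0.539
  3: x = 0.149, y = 0.114
  4: x = 0.391, y = 0.158
Drum-2 feed = drum-1 vapor: z₂ = (0.1890, 0.5387, 0.1145, 0.1578).
Drum 2:
Material balance + equilibrium reduce to Σ zᵢ(Kᵢ−1)/(1+ψ₂(Kᵢ−1)) = 0.
Check two-phase: ΣzᵢKᵢ = 1.103 > 1 and Σzᵢ/Kᵢ = 1.449 > 1, so g(0) = 0.103 > 0 and g(1) = -0.449 < 0.
Newton iteration, ψ₂⁰ = 0.38:
  ψ₂ = 0.380: g = -0.0816, g' = -0.403 → ψ₂ = 0.177
  ψ₂ = 0.177: g = 0.0049, g' = -0.471 → ψ₂ = 0.188
Converged at ψ₂ = 0.188.
  1: x = 0.143, y = 0.388
  2: x = 0.549, y = 0.494
  3: x = 0.126, y = 0.067
  4: x = 0.183, y = 0.051

y_4 (drum 2) = 0.051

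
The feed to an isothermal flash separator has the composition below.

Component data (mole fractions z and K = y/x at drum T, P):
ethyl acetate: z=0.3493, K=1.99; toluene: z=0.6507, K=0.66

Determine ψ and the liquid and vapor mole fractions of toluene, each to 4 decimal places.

ψ = 0.3701, x_toluene = 0.7444, y_toluene = 0.4913

Rachford–Rice: g(ψ) = Σ zᵢ(Kᵢ−1)/(1+ψ(Kᵢ−1)) = 0.
Check two-phase: ΣzᵢKᵢ = 1.1246 > 1 and Σzᵢ/Kᵢ = 1.1614 > 1, so g(0) = 0.1246 > 0 and g(1) = -0.1614 < 0.
Binary case is linear: z₁(K₁−1)(1+ψ(K₂−1)) + z₂(K₂−1)(1+ψ(K₁−1)) = 0
⇒ ψ = [z₁(K₁−1)+z₂(K₂−1)] / [−(K₁−1)(K₂−1)] = 0.12457/0.33660 = 0.3701
Compositions from xᵢ = zᵢ/(1+ψ(Kᵢ−1)), yᵢ = Kᵢxᵢ:
  ethyl acetate: x = 0.2556, y = 0.5087
  toluene: x = 0.7444, y = 0.4913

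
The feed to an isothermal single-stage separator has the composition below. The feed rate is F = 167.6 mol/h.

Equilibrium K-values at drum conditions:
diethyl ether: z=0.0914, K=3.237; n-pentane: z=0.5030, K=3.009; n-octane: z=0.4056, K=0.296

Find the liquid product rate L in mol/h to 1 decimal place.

L = 59.4 mol/h

Rachford–Rice: g(V/F) = Σ zᵢ(Kᵢ−1)/(1+V/F(Kᵢ−1)) = 0.
g(0) = ΣzᵢKᵢ − 1 = 0.9294 and g(1) = 1 − Σzᵢ/Kᵢ = -0.5657, so a root lies in (0, 1).
Iterate (Newton) starting at V/F = 0.5:
  V/F = 0.5000: g = 0.15999, g' = -1.0859 → V/F = 0.6473
  V/F = 0.6473: g = -0.00184, g' = -1.1385 → V/F = 0.6457
Converged at V/F = 0.6457.
Then V = V/F·F = 0.6457·167.6 = 108.2 mol/h and L = F − V = 59.4 mol/h.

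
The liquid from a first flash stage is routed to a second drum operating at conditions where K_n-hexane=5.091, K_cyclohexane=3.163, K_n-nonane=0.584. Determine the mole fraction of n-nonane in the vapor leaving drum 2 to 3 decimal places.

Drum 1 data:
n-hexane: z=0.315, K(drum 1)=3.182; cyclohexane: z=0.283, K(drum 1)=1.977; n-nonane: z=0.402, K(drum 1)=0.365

Drum 1:
Rachford–Rice: g(ψ₁) = Σ zᵢ(Kᵢ−1)/(1+ψ₁(Kᵢ−1)) = 0.
Feasibility: ΣzᵢKᵢ = 1.709, Σzᵢ/Kᵢ = 1.344 — both > 1, two phases present.
Newton iteration, ψ₁⁰ = 0.5:
  ψ₁ = 0.500: g = 0.1404, g' = -0.813 → ψ₁ = 0.673
  ψ₁ = 0.673: g = -0.0003, g' = -0.839 → ψ₁ = 0.672
Converged at ψ₁ = 0.672.
Drum-1 compositions:
  n-hexane: x = 0.128, y = 0.406
  cyclohexane: x = 0.171, y = 0.338
  n-nonane: x = 0.702, y = 0.256
Drum-2 feed = drum-1 liquid: z₂ = (0.1277, 0.1708, 0.7015).
Drum 2:
Material balance + equilibrium reduce to Σ zᵢ(Kᵢ−1)/(1+ψ₂(Kᵢ−1)) = 0.
Check two-phase: ΣzᵢKᵢ = 1.600 > 1 and Σzᵢ/Kᵢ = 1.280 > 1, so g(0) = 0.600 > 0 and g(1) = -0.280 < 0.
Iterate (Newton) starting at ψ₂ = 0.47:
  ψ₂ = 0.470: g = -0.0008, g' = -0.634 → ψ₂ = 0.469
Converged at ψ₂ = 0.469.
  n-hexane: x = 0.044, y = 0.223
  cyclohexane: x = 0.085, y = 0.268
  n-nonane: x = 0.871, y = 0.509

y_n-nonane (drum 2) = 0.509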